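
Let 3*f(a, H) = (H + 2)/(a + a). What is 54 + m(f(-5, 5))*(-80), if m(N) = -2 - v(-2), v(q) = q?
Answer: 54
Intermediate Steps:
f(a, H) = (2 + H)/(6*a) (f(a, H) = ((H + 2)/(a + a))/3 = ((2 + H)/((2*a)))/3 = ((2 + H)*(1/(2*a)))/3 = ((2 + H)/(2*a))/3 = (2 + H)/(6*a))
m(N) = 0 (m(N) = -2 - 1*(-2) = -2 + 2 = 0)
54 + m(f(-5, 5))*(-80) = 54 + 0*(-80) = 54 + 0 = 54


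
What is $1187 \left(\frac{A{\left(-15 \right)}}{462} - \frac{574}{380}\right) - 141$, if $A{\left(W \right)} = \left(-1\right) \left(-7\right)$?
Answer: $- \frac{6006691}{3135} \approx -1916.0$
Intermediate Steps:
$A{\left(W \right)} = 7$
$1187 \left(\frac{A{\left(-15 \right)}}{462} - \frac{574}{380}\right) - 141 = 1187 \left(\frac{7}{462} - \frac{574}{380}\right) - 141 = 1187 \left(7 \cdot \frac{1}{462} - \frac{287}{190}\right) - 141 = 1187 \left(\frac{1}{66} - \frac{287}{190}\right) - 141 = 1187 \left(- \frac{4688}{3135}\right) - 141 = - \frac{5564656}{3135} - 141 = - \frac{6006691}{3135}$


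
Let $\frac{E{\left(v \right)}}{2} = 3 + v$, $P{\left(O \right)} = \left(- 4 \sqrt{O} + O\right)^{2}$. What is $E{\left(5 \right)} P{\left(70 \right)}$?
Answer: $96320 - 8960 \sqrt{70} \approx 21355.0$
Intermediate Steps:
$P{\left(O \right)} = \left(O - 4 \sqrt{O}\right)^{2}$
$E{\left(v \right)} = 6 + 2 v$ ($E{\left(v \right)} = 2 \left(3 + v\right) = 6 + 2 v$)
$E{\left(5 \right)} P{\left(70 \right)} = \left(6 + 2 \cdot 5\right) \left(\left(-1\right) 70 + 4 \sqrt{70}\right)^{2} = \left(6 + 10\right) \left(-70 + 4 \sqrt{70}\right)^{2} = 16 \left(-70 + 4 \sqrt{70}\right)^{2}$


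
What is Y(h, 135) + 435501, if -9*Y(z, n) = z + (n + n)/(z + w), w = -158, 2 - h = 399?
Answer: 145036540/333 ≈ 4.3555e+5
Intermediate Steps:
h = -397 (h = 2 - 1*399 = 2 - 399 = -397)
Y(z, n) = -z/9 - 2*n/(9*(-158 + z)) (Y(z, n) = -(z + (n + n)/(z - 158))/9 = -(z + (2*n)/(-158 + z))/9 = -(z + 2*n/(-158 + z))/9 = -z/9 - 2*n/(9*(-158 + z)))
Y(h, 135) + 435501 = (-1*(-397)**2 - 2*135 + 158*(-397))/(9*(-158 - 397)) + 435501 = (1/9)*(-1*157609 - 270 - 62726)/(-555) + 435501 = (1/9)*(-1/555)*(-157609 - 270 - 62726) + 435501 = (1/9)*(-1/555)*(-220605) + 435501 = 14707/333 + 435501 = 145036540/333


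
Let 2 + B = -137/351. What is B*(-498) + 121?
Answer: 153431/117 ≈ 1311.4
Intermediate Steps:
B = -839/351 (B = -2 - 137/351 = -839/351 ≈ -2.3903)
B*(-498) + 121 = -839/351*(-498) + 121 = 139274/117 + 121 = 153431/117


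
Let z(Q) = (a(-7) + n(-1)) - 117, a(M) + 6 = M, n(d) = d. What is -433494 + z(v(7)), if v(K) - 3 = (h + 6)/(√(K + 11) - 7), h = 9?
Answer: -433625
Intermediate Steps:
a(M) = -6 + M
v(K) = 3 + 15/(-7 + √(11 + K)) (v(K) = 3 + (9 + 6)/(√(K + 11) - 7) = 3 + 15/(√(11 + K) - 7) = 3 + 15/(-7 + √(11 + K)))
z(Q) = -131 (z(Q) = ((-6 - 7) - 1) - 117 = (-13 - 1) - 117 = -14 - 117 = -131)
-433494 + z(v(7)) = -433494 - 131 = -433625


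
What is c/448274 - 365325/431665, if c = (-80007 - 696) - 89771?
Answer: -23735335826/19350419621 ≈ -1.2266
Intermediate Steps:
c = -170474 (c = -80703 - 89771 = -170474)
c/448274 - 365325/431665 = -170474/448274 - 365325/431665 = -170474*1/448274 - 365325*1/431665 = -85237/224137 - 73065/86333 = -23735335826/19350419621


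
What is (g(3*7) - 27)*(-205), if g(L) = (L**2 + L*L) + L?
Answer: -179580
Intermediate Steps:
g(L) = L + 2*L**2 (g(L) = (L**2 + L**2) + L = 2*L**2 + L = L + 2*L**2)
(g(3*7) - 27)*(-205) = ((3*7)*(1 + 2*(3*7)) - 27)*(-205) = (21*(1 + 2*21) - 27)*(-205) = (21*(1 + 42) - 27)*(-205) = (21*43 - 27)*(-205) = (903 - 27)*(-205) = 876*(-205) = -179580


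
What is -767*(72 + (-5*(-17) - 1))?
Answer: -119652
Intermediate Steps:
-767*(72 + (-5*(-17) - 1)) = -767*(72 + (85 - 1)) = -767*(72 + 84) = -767*156 = -119652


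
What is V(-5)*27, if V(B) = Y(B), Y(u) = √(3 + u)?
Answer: 27*I*√2 ≈ 38.184*I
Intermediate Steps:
V(B) = √(3 + B)
V(-5)*27 = √(3 - 5)*27 = √(-2)*27 = (I*√2)*27 = 27*I*√2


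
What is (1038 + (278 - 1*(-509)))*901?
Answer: 1644325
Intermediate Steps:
(1038 + (278 - 1*(-509)))*901 = (1038 + (278 + 509))*901 = (1038 + 787)*901 = 1825*901 = 1644325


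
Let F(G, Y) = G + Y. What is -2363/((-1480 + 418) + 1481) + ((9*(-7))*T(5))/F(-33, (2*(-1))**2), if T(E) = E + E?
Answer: 195443/12151 ≈ 16.085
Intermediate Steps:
T(E) = 2*E
-2363/((-1480 + 418) + 1481) + ((9*(-7))*T(5))/F(-33, (2*(-1))**2) = -2363/((-1480 + 418) + 1481) + ((9*(-7))*(2*5))/(-33 + (2*(-1))**2) = -2363/(-1062 + 1481) + (-63*10)/(-33 + (-2)**2) = -2363/419 - 630/(-33 + 4) = -2363*1/419 - 630/(-29) = -2363/419 - 630*(-1/29) = -2363/419 + 630/29 = 195443/12151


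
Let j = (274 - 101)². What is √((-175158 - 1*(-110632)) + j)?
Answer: I*√34597 ≈ 186.0*I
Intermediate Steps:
j = 29929 (j = 173² = 29929)
√((-175158 - 1*(-110632)) + j) = √((-175158 - 1*(-110632)) + 29929) = √((-175158 + 110632) + 29929) = √(-64526 + 29929) = √(-34597) = I*√34597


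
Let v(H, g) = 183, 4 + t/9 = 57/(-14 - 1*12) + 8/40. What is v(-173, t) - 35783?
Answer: -35600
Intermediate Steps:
t = -7011/130 (t = -36 + 9*(57/(-14 - 1*12) + 8/40) = -36 + 9*(57/(-14 - 12) + 8*(1/40)) = -36 + 9*(57/(-26) + ⅕) = -36 + 9*(57*(-1/26) + ⅕) = -36 + 9*(-57/26 + ⅕) = -36 + 9*(-259/130) = -36 - 2331/130 = -7011/130 ≈ -53.931)
v(-173, t) - 35783 = 183 - 35783 = -35600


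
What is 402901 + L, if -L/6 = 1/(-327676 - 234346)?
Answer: 113219612914/281011 ≈ 4.0290e+5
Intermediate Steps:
L = 3/281011 (L = -6/(-327676 - 234346) = -6/(-562022) = -6*(-1/562022) = 3/281011 ≈ 1.0676e-5)
402901 + L = 402901 + 3/281011 = 113219612914/281011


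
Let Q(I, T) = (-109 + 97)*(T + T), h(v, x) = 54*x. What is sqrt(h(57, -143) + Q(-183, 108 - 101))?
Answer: I*sqrt(7890) ≈ 88.826*I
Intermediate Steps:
Q(I, T) = -24*T
sqrt(h(57, -143) + Q(-183, 108 - 101)) = sqrt(54*(-143) - 24*(108 - 101)) = sqrt(-7722 - 24*7) = sqrt(-7722 - 168) = sqrt(-7890) = I*sqrt(7890)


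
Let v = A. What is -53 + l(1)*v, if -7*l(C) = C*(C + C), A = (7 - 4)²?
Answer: -389/7 ≈ -55.571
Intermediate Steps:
A = 9 (A = 3² = 9)
l(C) = -2*C²/7 (l(C) = -C*(C + C)/7 = -C*2*C/7 = -2*C²/7)
v = 9
-53 + l(1)*v = -53 - 2/7*1²*9 = -53 - 2/7*1*9 = -53 - 2/7*9 = -53 - 18/7 = -389/7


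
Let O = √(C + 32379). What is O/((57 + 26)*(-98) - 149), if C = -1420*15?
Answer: -√1231/2761 ≈ -0.012708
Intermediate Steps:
C = -21300
O = 3*√1231 (O = √(-21300 + 32379) = √11079 = 3*√1231 ≈ 105.26)
O/((57 + 26)*(-98) - 149) = (3*√1231)/((57 + 26)*(-98) - 149) = (3*√1231)/(83*(-98) - 149) = (3*√1231)/(-8134 - 149) = (3*√1231)/(-8283) = (3*√1231)*(-1/8283) = -√1231/2761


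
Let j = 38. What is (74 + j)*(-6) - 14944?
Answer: -15616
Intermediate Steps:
(74 + j)*(-6) - 14944 = (74 + 38)*(-6) - 14944 = 112*(-6) - 14944 = -672 - 14944 = -15616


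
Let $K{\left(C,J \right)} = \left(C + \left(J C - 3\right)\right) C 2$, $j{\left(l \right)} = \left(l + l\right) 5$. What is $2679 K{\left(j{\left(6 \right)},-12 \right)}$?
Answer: $-213141240$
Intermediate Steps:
$j{\left(l \right)} = 10 l$ ($j{\left(l \right)} = 2 l 5 = 10 l$)
$K{\left(C,J \right)} = 2 C \left(-3 + C + C J\right)$ ($K{\left(C,J \right)} = \left(C + \left(C J - 3\right)\right) C 2 = \left(C + \left(-3 + C J\right)\right) C 2 = \left(-3 + C + C J\right) C 2 = C \left(-3 + C + C J\right) 2 = 2 C \left(-3 + C + C J\right)$)
$2679 K{\left(j{\left(6 \right)},-12 \right)} = 2679 \cdot 2 \cdot 10 \cdot 6 \left(-3 + 10 \cdot 6 + 10 \cdot 6 \left(-12\right)\right) = 2679 \cdot 2 \cdot 60 \left(-3 + 60 + 60 \left(-12\right)\right) = 2679 \cdot 2 \cdot 60 \left(-3 + 60 - 720\right) = 2679 \cdot 2 \cdot 60 \left(-663\right) = 2679 \left(-79560\right) = -213141240$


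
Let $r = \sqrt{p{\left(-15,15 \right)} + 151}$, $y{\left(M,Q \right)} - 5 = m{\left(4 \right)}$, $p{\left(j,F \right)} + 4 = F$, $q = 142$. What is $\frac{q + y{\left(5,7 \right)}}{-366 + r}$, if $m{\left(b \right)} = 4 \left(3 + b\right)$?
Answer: $- \frac{10675}{22299} - \frac{175 \sqrt{2}}{14866} \approx -0.49537$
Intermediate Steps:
$p{\left(j,F \right)} = -4 + F$
$m{\left(b \right)} = 12 + 4 b$
$y{\left(M,Q \right)} = 33$ ($y{\left(M,Q \right)} = 5 + \left(12 + 4 \cdot 4\right) = 5 + \left(12 + 16\right) = 5 + 28 = 33$)
$r = 9 \sqrt{2}$ ($r = \sqrt{\left(-4 + 15\right) + 151} = \sqrt{11 + 151} = \sqrt{162} = 9 \sqrt{2} \approx 12.728$)
$\frac{q + y{\left(5,7 \right)}}{-366 + r} = \frac{142 + 33}{-366 + 9 \sqrt{2}} = \frac{175}{-366 + 9 \sqrt{2}}$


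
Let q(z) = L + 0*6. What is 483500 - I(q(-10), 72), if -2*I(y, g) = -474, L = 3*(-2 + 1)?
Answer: 483263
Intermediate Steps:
L = -3 (L = 3*(-1) = -3)
q(z) = -3 (q(z) = -3 + 0*6 = -3 + 0 = -3)
I(y, g) = 237 (I(y, g) = -1/2*(-474) = 237)
483500 - I(q(-10), 72) = 483500 - 1*237 = 483500 - 237 = 483263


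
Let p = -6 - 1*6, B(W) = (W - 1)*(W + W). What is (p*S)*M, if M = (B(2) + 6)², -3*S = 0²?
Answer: 0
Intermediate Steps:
S = 0 (S = -⅓*0² = -⅓*0 = 0)
B(W) = 2*W*(-1 + W) (B(W) = (-1 + W)*(2*W) = 2*W*(-1 + W))
M = 100 (M = (2*2*(-1 + 2) + 6)² = (2*2*1 + 6)² = (4 + 6)² = 10² = 100)
p = -12 (p = -6 - 6 = -12)
(p*S)*M = -12*0*100 = 0*100 = 0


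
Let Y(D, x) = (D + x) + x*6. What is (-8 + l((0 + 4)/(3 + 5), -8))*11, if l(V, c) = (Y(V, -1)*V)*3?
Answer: -781/4 ≈ -195.25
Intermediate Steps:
Y(D, x) = D + 7*x (Y(D, x) = (D + x) + 6*x = D + 7*x)
l(V, c) = 3*V*(-7 + V) (l(V, c) = ((V + 7*(-1))*V)*3 = ((V - 7)*V)*3 = ((-7 + V)*V)*3 = (V*(-7 + V))*3 = 3*V*(-7 + V))
(-8 + l((0 + 4)/(3 + 5), -8))*11 = (-8 + 3*((0 + 4)/(3 + 5))*(-7 + (0 + 4)/(3 + 5)))*11 = (-8 + 3*(4/8)*(-7 + 4/8))*11 = (-8 + 3*(4*(1/8))*(-7 + 4*(1/8)))*11 = (-8 + 3*(1/2)*(-7 + 1/2))*11 = (-8 + 3*(1/2)*(-13/2))*11 = (-8 - 39/4)*11 = -71/4*11 = -781/4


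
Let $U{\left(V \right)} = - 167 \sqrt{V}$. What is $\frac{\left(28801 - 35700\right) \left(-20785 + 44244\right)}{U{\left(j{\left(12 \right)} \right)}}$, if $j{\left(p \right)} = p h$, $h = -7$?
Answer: $- \frac{161843641 i \sqrt{21}}{7014} \approx - 1.0574 \cdot 10^{5} i$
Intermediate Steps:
$j{\left(p \right)} = - 7 p$ ($j{\left(p \right)} = p \left(-7\right) = - 7 p$)
$\frac{\left(28801 - 35700\right) \left(-20785 + 44244\right)}{U{\left(j{\left(12 \right)} \right)}} = \frac{\left(28801 - 35700\right) \left(-20785 + 44244\right)}{\left(-167\right) \sqrt{\left(-7\right) 12}} = \frac{\left(-6899\right) 23459}{\left(-167\right) \sqrt{-84}} = - \frac{161843641}{\left(-167\right) 2 i \sqrt{21}} = - \frac{161843641}{\left(-334\right) i \sqrt{21}} = - 161843641 \frac{i \sqrt{21}}{7014} = - \frac{161843641 i \sqrt{21}}{7014}$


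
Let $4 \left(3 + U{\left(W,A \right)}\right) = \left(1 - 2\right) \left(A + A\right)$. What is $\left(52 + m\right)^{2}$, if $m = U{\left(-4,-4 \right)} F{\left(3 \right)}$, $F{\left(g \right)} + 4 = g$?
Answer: $2809$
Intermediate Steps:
$U{\left(W,A \right)} = -3 - \frac{A}{2}$ ($U{\left(W,A \right)} = -3 + \frac{\left(1 - 2\right) \left(A + A\right)}{4} = -3 + \frac{\left(-1\right) 2 A}{4} = -3 + \frac{\left(-2\right) A}{4} = -3 - \frac{A}{2}$)
$F{\left(g \right)} = -4 + g$
$m = 1$ ($m = \left(-3 - -2\right) \left(-4 + 3\right) = \left(-3 + 2\right) \left(-1\right) = \left(-1\right) \left(-1\right) = 1$)
$\left(52 + m\right)^{2} = \left(52 + 1\right)^{2} = 53^{2} = 2809$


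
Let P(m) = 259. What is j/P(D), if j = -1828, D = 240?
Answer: -1828/259 ≈ -7.0579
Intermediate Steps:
j/P(D) = -1828/259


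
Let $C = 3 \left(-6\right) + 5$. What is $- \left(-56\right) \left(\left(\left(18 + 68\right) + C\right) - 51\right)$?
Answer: $1232$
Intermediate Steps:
$C = -13$ ($C = -18 + 5 = -13$)
$- \left(-56\right) \left(\left(\left(18 + 68\right) + C\right) - 51\right) = - \left(-56\right) \left(\left(\left(18 + 68\right) - 13\right) - 51\right) = - \left(-56\right) \left(\left(86 - 13\right) - 51\right) = - \left(-56\right) \left(73 - 51\right) = - \left(-56\right) 22 = \left(-1\right) \left(-1232\right) = 1232$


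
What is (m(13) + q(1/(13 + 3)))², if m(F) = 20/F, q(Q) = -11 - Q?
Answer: 3924361/43264 ≈ 90.707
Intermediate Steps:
(m(13) + q(1/(13 + 3)))² = (20/13 + (-11 - 1/(13 + 3)))² = (20*(1/13) + (-11 - 1/16))² = (20/13 + (-11 - 1*1/16))² = (20/13 + (-11 - 1/16))² = (20/13 - 177/16)² = (-1981/208)² = 3924361/43264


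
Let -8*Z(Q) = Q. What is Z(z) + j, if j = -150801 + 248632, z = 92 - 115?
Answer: 782671/8 ≈ 97834.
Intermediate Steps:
z = -23
Z(Q) = -Q/8
j = 97831
Z(z) + j = -⅛*(-23) + 97831 = 23/8 + 97831 = 782671/8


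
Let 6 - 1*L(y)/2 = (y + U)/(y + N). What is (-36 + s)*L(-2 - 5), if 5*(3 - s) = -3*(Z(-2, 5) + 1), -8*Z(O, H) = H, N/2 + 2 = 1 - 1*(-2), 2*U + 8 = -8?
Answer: -3933/20 ≈ -196.65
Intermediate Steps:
U = -8 (U = -4 + (½)*(-8) = -4 - 4 = -8)
N = 2 (N = -4 + 2*(1 - 1*(-2)) = -4 + 2*(1 + 2) = -4 + 2*3 = -4 + 6 = 2)
Z(O, H) = -H/8
L(y) = 12 - 2*(-8 + y)/(2 + y) (L(y) = 12 - 2*(y - 8)/(y + 2) = 12 - 2*(-8 + y)/(2 + y))
s = 129/40 (s = 3 - (-3)*(-⅛*5 + 1)/5 = 3 - (-3)*(-5/8 + 1)/5 = 3 - (-3)*3/(5*8) = 3 - ⅕*(-9/8) = 3 + 9/40 = 129/40 ≈ 3.2250)
(-36 + s)*L(-2 - 5) = (-36 + 129/40)*(10*(4 + (-2 - 5))/(2 + (-2 - 5))) = -1311*(4 - 7)/(4*(2 - 7)) = -1311*(-3)/(4*(-5)) = -1311*(-1)*(-3)/(4*5) = -1311/40*6 = -3933/20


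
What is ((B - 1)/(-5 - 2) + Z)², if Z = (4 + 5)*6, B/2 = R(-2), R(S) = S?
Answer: 146689/49 ≈ 2993.7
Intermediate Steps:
B = -4 (B = 2*(-2) = -4)
Z = 54 (Z = 9*6 = 54)
((B - 1)/(-5 - 2) + Z)² = ((-4 - 1)/(-5 - 2) + 54)² = (-5/(-7) + 54)² = (-5*(-⅐) + 54)² = (5/7 + 54)² = (383/7)² = 146689/49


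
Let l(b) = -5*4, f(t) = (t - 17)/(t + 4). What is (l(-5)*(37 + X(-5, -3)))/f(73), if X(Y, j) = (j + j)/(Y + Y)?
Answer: -1034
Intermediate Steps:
X(Y, j) = j/Y (X(Y, j) = (2*j)/((2*Y)) = (2*j)*(1/(2*Y)) = j/Y)
f(t) = (-17 + t)/(4 + t)
l(b) = -20
(l(-5)*(37 + X(-5, -3)))/f(73) = (-20*(37 - 3/(-5)))/(((-17 + 73)/(4 + 73))) = (-20*(37 - 3*(-⅕)))/((56/77)) = (-20*(37 + ⅗))/(((1/77)*56)) = (-20*188/5)/(8/11) = -752*11/8 = -1034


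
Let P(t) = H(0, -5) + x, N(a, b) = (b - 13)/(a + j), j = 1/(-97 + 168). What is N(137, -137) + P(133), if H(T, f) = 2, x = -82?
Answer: -394445/4864 ≈ -81.095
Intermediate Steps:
j = 1/71 ≈ 0.014085
N(a, b) = (-13 + b)/(1/71 + a) (N(a, b) = (b - 13)/(a + 1/71) = (-13 + b)/(1/71 + a))
P(t) = -80 (P(t) = 2 - 82 = -80)
N(137, -137) + P(133) = 71*(-13 - 137)/(1 + 71*137) - 80 = 71*(-150)/(1 + 9727) - 80 = 71*(-150)/9728 - 80 = 71*(1/9728)*(-150) - 80 = -5325/4864 - 80 = -394445/4864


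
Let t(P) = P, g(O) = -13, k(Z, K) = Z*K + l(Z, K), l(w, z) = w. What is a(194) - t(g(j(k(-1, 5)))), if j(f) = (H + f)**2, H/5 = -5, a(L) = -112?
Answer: -99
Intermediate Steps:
H = -25 (H = 5*(-5) = -25)
k(Z, K) = Z + K*Z (k(Z, K) = Z*K + Z = K*Z + Z = Z + K*Z)
j(f) = (-25 + f)**2
a(194) - t(g(j(k(-1, 5)))) = -112 - 1*(-13) = -112 + 13 = -99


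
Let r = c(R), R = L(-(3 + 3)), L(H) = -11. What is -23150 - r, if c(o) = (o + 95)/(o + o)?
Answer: -254608/11 ≈ -23146.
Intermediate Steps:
R = -11
c(o) = (95 + o)/(2*o) (c(o) = (95 + o)/((2*o)) = (95 + o)*(1/(2*o)) = (95 + o)/(2*o))
r = -42/11 (r = (1/2)*(95 - 11)/(-11) = (1/2)*(-1/11)*84 = -42/11 ≈ -3.8182)
-23150 - r = -23150 - 1*(-42/11) = -23150 + 42/11 = -254608/11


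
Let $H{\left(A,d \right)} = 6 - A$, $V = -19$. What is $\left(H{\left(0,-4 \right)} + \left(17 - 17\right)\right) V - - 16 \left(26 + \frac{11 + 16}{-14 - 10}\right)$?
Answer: $284$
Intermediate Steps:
$\left(H{\left(0,-4 \right)} + \left(17 - 17\right)\right) V - - 16 \left(26 + \frac{11 + 16}{-14 - 10}\right) = \left(\left(6 - 0\right) + \left(17 - 17\right)\right) \left(-19\right) - - 16 \left(26 + \frac{11 + 16}{-14 - 10}\right) = \left(\left(6 + 0\right) + 0\right) \left(-19\right) - - 16 \left(26 + \frac{27}{-24}\right) = \left(6 + 0\right) \left(-19\right) - - 16 \left(26 + 27 \left(- \frac{1}{24}\right)\right) = 6 \left(-19\right) - - 16 \left(26 - \frac{9}{8}\right) = -114 - \left(-16\right) \frac{199}{8} = -114 - -398 = -114 + 398 = 284$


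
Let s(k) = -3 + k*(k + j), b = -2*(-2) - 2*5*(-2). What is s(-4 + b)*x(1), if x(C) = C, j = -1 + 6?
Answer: 497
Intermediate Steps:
j = 5
b = 24 (b = 4 - 10*(-2) = 4 + 20 = 24)
s(k) = -3 + k*(5 + k) (s(k) = -3 + k*(k + 5) = -3 + k*(5 + k))
s(-4 + b)*x(1) = (-3 + (-4 + 24)**2 + 5*(-4 + 24))*1 = (-3 + 20**2 + 5*20)*1 = (-3 + 400 + 100)*1 = 497*1 = 497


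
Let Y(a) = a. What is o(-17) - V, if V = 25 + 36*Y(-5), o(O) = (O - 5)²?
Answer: 639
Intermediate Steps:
o(O) = (-5 + O)²
V = -155 (V = 25 + 36*(-5) = 25 - 180 = -155)
o(-17) - V = (-5 - 17)² - 1*(-155) = (-22)² + 155 = 484 + 155 = 639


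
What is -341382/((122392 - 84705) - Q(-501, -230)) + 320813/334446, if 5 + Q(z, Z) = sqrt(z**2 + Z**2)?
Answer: -3847763222560505/475041400443498 - 341382*sqrt(303901)/1420382963 ≈ -8.2323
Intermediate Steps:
Q(z, Z) = -5 + sqrt(Z**2 + z**2) (Q(z, Z) = -5 + sqrt(z**2 + Z**2) = -5 + sqrt(Z**2 + z**2))
-341382/((122392 - 84705) - Q(-501, -230)) + 320813/334446 = -341382/((122392 - 84705) - (-5 + sqrt((-230)**2 + (-501)**2))) + 320813/334446 = -341382/(37687 - (-5 + sqrt(52900 + 251001))) + 320813*(1/334446) = -341382/(37687 - (-5 + sqrt(303901))) + 320813/334446 = -341382/(37687 + (5 - sqrt(303901))) + 320813/334446 = -341382/(37692 - sqrt(303901)) + 320813/334446 = 320813/334446 - 341382/(37692 - sqrt(303901))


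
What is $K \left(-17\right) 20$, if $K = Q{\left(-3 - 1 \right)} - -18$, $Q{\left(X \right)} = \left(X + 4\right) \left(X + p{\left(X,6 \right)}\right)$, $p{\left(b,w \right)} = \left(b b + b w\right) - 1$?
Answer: $-6120$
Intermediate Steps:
$p{\left(b,w \right)} = -1 + b^{2} + b w$ ($p{\left(b,w \right)} = \left(b^{2} + b w\right) - 1 = -1 + b^{2} + b w$)
$Q{\left(X \right)} = \left(4 + X\right) \left(-1 + X^{2} + 7 X\right)$ ($Q{\left(X \right)} = \left(X + 4\right) \left(X + \left(-1 + X^{2} + X 6\right)\right) = \left(4 + X\right) \left(X + \left(-1 + X^{2} + 6 X\right)\right) = \left(4 + X\right) \left(-1 + X^{2} + 7 X\right)$)
$K = 18$ ($K = \left(-4 + \left(-3 - 1\right)^{3} + 11 \left(-3 - 1\right)^{2} + 27 \left(-3 - 1\right)\right) - -18 = \left(-4 + \left(-4\right)^{3} + 11 \left(-4\right)^{2} + 27 \left(-4\right)\right) + 18 = \left(-4 - 64 + 11 \cdot 16 - 108\right) + 18 = \left(-4 - 64 + 176 - 108\right) + 18 = 0 + 18 = 18$)
$K \left(-17\right) 20 = 18 \left(-17\right) 20 = \left(-306\right) 20 = -6120$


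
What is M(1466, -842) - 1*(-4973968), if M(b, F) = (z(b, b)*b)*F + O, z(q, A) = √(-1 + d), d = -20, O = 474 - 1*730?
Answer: 4973712 - 1234372*I*√21 ≈ 4.9737e+6 - 5.6566e+6*I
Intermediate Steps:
O = -256 (O = 474 - 730 = -256)
z(q, A) = I*√21 (z(q, A) = √(-1 - 20) = √(-21) = I*√21)
M(b, F) = -256 + I*F*b*√21 (M(b, F) = ((I*√21)*b)*F - 256 = (I*b*√21)*F - 256 = I*F*b*√21 - 256 = -256 + I*F*b*√21)
M(1466, -842) - 1*(-4973968) = (-256 + I*(-842)*1466*√21) - 1*(-4973968) = (-256 - 1234372*I*√21) + 4973968 = 4973712 - 1234372*I*√21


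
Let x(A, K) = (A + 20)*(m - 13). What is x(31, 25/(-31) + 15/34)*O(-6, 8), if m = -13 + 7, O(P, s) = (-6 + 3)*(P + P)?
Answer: -34884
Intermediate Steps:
O(P, s) = -6*P
m = -6
x(A, K) = -380 - 19*A (x(A, K) = (A + 20)*(-6 - 13) = (20 + A)*(-19) = -380 - 19*A)
x(31, 25/(-31) + 15/34)*O(-6, 8) = (-380 - 19*31)*(-6*(-6)) = (-380 - 589)*36 = -969*36 = -34884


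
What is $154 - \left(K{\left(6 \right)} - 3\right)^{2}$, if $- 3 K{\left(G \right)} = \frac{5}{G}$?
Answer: $\frac{46415}{324} \approx 143.26$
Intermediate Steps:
$K{\left(G \right)} = - \frac{5}{3 G}$ ($K{\left(G \right)} = - \frac{5 \frac{1}{G}}{3} = - \frac{5}{3 G}$)
$154 - \left(K{\left(6 \right)} - 3\right)^{2} = 154 - \left(- \frac{5}{3 \cdot 6} - 3\right)^{2} = 154 - \left(\left(- \frac{5}{3}\right) \frac{1}{6} + \left(-4 + 1\right)\right)^{2} = 154 - \left(- \frac{5}{18} - 3\right)^{2} = 154 - \left(- \frac{59}{18}\right)^{2} = 154 - \frac{3481}{324} = \frac{46415}{324}$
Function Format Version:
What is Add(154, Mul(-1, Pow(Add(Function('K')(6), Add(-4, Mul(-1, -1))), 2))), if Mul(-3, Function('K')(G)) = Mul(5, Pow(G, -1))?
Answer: Rational(46415, 324) ≈ 143.26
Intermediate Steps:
Function('K')(G) = Mul(Rational(-5, 3), Pow(G, -1)) (Function('K')(G) = Mul(Rational(-1, 3), Mul(5, Pow(G, -1))) = Mul(Rational(-5, 3), Pow(G, -1)))
Add(154, Mul(-1, Pow(Add(Function('K')(6), Add(-4, Mul(-1, -1))), 2))) = Add(154, Mul(-1, Pow(Add(Mul(Rational(-5, 3), Pow(6, -1)), Add(-4, Mul(-1, -1))), 2))) = Add(154, Mul(-1, Pow(Add(Mul(Rational(-5, 3), Rational(1, 6)), Add(-4, 1)), 2))) = Add(154, Mul(-1, Pow(Add(Rational(-5, 18), -3), 2))) = Add(154, Mul(-1, Pow(Rational(-59, 18), 2))) = Add(154, Mul(-1, Rational(3481, 324))) = Add(154, Rational(-3481, 324)) = Rational(46415, 324)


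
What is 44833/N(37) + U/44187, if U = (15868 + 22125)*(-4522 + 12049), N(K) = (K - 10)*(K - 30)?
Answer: 1436666450/214137 ≈ 6709.1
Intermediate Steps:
N(K) = (-30 + K)*(-10 + K) (N(K) = (-10 + K)*(-30 + K) = (-30 + K)*(-10 + K))
U = 285973311 (U = 37993*7527 = 285973311)
44833/N(37) + U/44187 = 44833/(300 + 37² - 40*37) + 285973311/44187 = 44833/(300 + 1369 - 1480) + 285973311*(1/44187) = 44833/189 + 7332649/1133 = 1436666450/214137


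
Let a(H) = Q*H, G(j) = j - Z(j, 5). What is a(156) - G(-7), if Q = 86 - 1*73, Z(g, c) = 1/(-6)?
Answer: 12209/6 ≈ 2034.8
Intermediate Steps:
Z(g, c) = -⅙
Q = 13 (Q = 86 - 73 = 13)
G(j) = ⅙ + j (G(j) = j - 1*(-⅙) = j + ⅙ = ⅙ + j)
a(H) = 13*H
a(156) - G(-7) = 13*156 - (⅙ - 7) = 2028 - 1*(-41/6) = 2028 + 41/6 = 12209/6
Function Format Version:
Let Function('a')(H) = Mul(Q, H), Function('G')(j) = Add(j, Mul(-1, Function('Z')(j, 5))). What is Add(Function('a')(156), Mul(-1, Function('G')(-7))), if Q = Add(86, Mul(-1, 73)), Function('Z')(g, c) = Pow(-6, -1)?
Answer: Rational(12209, 6) ≈ 2034.8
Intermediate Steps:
Function('Z')(g, c) = Rational(-1, 6)
Q = 13 (Q = Add(86, -73) = 13)
Function('G')(j) = Add(Rational(1, 6), j) (Function('G')(j) = Add(j, Mul(-1, Rational(-1, 6))) = Add(j, Rational(1, 6)) = Add(Rational(1, 6), j))
Function('a')(H) = Mul(13, H)
Add(Function('a')(156), Mul(-1, Function('G')(-7))) = Add(Mul(13, 156), Mul(-1, Add(Rational(1, 6), -7))) = Add(2028, Mul(-1, Rational(-41, 6))) = Add(2028, Rational(41, 6)) = Rational(12209, 6)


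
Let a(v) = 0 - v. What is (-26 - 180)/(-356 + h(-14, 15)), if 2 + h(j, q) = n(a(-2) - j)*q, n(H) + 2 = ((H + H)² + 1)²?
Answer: -206/15758987 ≈ -1.3072e-5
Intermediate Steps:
a(v) = -v
n(H) = -2 + (1 + 4*H²)² (n(H) = -2 + ((H + H)² + 1)² = -2 + ((2*H)² + 1)² = -2 + (4*H² + 1)² = -2 + (1 + 4*H²)²)
h(j, q) = -2 + q*(-2 + (1 + 4*(2 - j)²)²) (h(j, q) = -2 + (-2 + (1 + 4*(-1*(-2) - j)²)²)*q = -2 + (-2 + (1 + 4*(2 - j)²)²)*q = -2 + q*(-2 + (1 + 4*(2 - j)²)²))
(-26 - 180)/(-356 + h(-14, 15)) = (-26 - 180)/(-356 + (-2 + 15*(-2 + (1 + 4*(-2 - 14)²)²))) = -206/(-356 + (-2 + 15*(-2 + (1 + 4*(-16)²)²))) = -206/(-356 + (-2 + 15*(-2 + (1 + 4*256)²))) = -206/(-356 + (-2 + 15*(-2 + (1 + 1024)²))) = -206/(-356 + (-2 + 15*(-2 + 1025²))) = -206/(-356 + (-2 + 15*(-2 + 1050625))) = -206/(-356 + (-2 + 15*1050623)) = -206/(-356 + (-2 + 15759345)) = -206/(-356 + 15759343) = -206/15758987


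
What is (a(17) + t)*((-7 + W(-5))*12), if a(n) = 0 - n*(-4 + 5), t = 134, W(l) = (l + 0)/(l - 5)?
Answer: -9126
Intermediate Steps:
W(l) = l/(-5 + l)
a(n) = -n (a(n) = 0 - n = -n)
(a(17) + t)*((-7 + W(-5))*12) = (-1*17 + 134)*((-7 - 5/(-5 - 5))*12) = (-17 + 134)*((-7 - 5/(-10))*12) = 117*((-7 - 5*(-⅒))*12) = 117*((-7 + ½)*12) = 117*(-13/2*12) = 117*(-78) = -9126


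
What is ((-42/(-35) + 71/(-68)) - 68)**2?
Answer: 532086489/115600 ≈ 4602.8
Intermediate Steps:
((-42/(-35) + 71/(-68)) - 68)**2 = ((-42*(-1/35) + 71*(-1/68)) - 68)**2 = ((6/5 - 71/68) - 68)**2 = (53/340 - 68)**2 = (-23067/340)**2 = 532086489/115600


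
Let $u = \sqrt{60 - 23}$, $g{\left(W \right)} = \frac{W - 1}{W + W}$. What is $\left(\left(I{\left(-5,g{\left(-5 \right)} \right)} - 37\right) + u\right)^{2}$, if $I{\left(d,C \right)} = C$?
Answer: $\frac{34049}{25} - \frac{364 \sqrt{37}}{5} \approx 919.13$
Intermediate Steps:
$g{\left(W \right)} = \frac{-1 + W}{2 W}$
$u = \sqrt{37} \approx 6.0828$
$\left(\left(I{\left(-5,g{\left(-5 \right)} \right)} - 37\right) + u\right)^{2} = \left(\left(\frac{-1 - 5}{2 \left(-5\right)} - 37\right) + \sqrt{37}\right)^{2} = \left(\left(\frac{1}{2} \left(- \frac{1}{5}\right) \left(-6\right) - 37\right) + \sqrt{37}\right)^{2} = \left(\left(\frac{3}{5} - 37\right) + \sqrt{37}\right)^{2} = \left(- \frac{182}{5} + \sqrt{37}\right)^{2}$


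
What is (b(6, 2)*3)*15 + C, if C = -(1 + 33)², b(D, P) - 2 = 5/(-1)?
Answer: -1291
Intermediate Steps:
b(D, P) = -3 (b(D, P) = 2 + 5/(-1) = 2 + 5*(-1) = 2 - 5 = -3)
C = -1156 (C = -1*34² = -1*1156 = -1156)
(b(6, 2)*3)*15 + C = -3*3*15 - 1156 = -9*15 - 1156 = -135 - 1156 = -1291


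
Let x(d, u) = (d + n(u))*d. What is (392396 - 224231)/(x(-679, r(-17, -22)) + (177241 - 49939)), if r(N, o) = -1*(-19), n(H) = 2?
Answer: 33633/117397 ≈ 0.28649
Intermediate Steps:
r(N, o) = 19
x(d, u) = d*(2 + d) (x(d, u) = (d + 2)*d = (2 + d)*d = d*(2 + d))
(392396 - 224231)/(x(-679, r(-17, -22)) + (177241 - 49939)) = (392396 - 224231)/(-679*(2 - 679) + (177241 - 49939)) = 168165/(-679*(-677) + 127302) = 168165/(459683 + 127302) = 168165/586985 = 168165*(1/586985) = 33633/117397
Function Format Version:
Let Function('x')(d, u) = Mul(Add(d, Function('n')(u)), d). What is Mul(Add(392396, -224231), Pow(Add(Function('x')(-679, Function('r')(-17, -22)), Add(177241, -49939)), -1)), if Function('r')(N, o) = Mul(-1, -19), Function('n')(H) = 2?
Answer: Rational(33633, 117397) ≈ 0.28649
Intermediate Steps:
Function('r')(N, o) = 19
Function('x')(d, u) = Mul(d, Add(2, d)) (Function('x')(d, u) = Mul(Add(d, 2), d) = Mul(Add(2, d), d) = Mul(d, Add(2, d)))
Mul(Add(392396, -224231), Pow(Add(Function('x')(-679, Function('r')(-17, -22)), Add(177241, -49939)), -1)) = Mul(Add(392396, -224231), Pow(Add(Mul(-679, Add(2, -679)), Add(177241, -49939)), -1)) = Mul(168165, Pow(Add(Mul(-679, -677), 127302), -1)) = Mul(168165, Pow(Add(459683, 127302), -1)) = Mul(168165, Pow(586985, -1)) = Mul(168165, Rational(1, 586985)) = Rational(33633, 117397)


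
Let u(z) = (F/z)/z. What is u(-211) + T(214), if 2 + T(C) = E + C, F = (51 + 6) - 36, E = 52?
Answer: 11753565/44521 ≈ 264.00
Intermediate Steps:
F = 21 (F = 57 - 36 = 21)
T(C) = 50 + C (T(C) = -2 + (52 + C) = 50 + C)
u(z) = 21/z² (u(z) = (21/z)/z = 21/z²)
u(-211) + T(214) = 21/(-211)² + (50 + 214) = 21*(1/44521) + 264 = 21/44521 + 264 = 11753565/44521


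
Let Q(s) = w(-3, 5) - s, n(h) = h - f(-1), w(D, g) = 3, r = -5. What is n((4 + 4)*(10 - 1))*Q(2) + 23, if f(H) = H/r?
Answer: 474/5 ≈ 94.800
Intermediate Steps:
f(H) = -H/5 (f(H) = H/(-5) = H*(-⅕) = -H/5)
n(h) = -⅕ + h (n(h) = h - (-1)*(-1)/5 = h - 1*⅕ = h - ⅕ = -⅕ + h)
Q(s) = 3 - s
n((4 + 4)*(10 - 1))*Q(2) + 23 = (-⅕ + (4 + 4)*(10 - 1))*(3 - 1*2) + 23 = (-⅕ + 8*9)*(3 - 2) + 23 = (-⅕ + 72)*1 + 23 = (359/5)*1 + 23 = 359/5 + 23 = 474/5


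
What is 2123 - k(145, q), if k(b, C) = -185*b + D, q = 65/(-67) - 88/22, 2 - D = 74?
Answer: 29020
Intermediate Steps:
D = -72 (D = 2 - 1*74 = 2 - 74 = -72)
q = -333/67 (q = 65*(-1/67) - 88*1/22 = -65/67 - 4 = -333/67 ≈ -4.9701)
k(b, C) = -72 - 185*b (k(b, C) = -185*b - 72 = -72 - 185*b)
2123 - k(145, q) = 2123 - (-72 - 185*145) = 2123 - (-72 - 26825) = 2123 - 1*(-26897) = 2123 + 26897 = 29020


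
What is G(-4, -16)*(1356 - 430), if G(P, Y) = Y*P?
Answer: 59264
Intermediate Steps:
G(P, Y) = P*Y
G(-4, -16)*(1356 - 430) = (-4*(-16))*(1356 - 430) = 64*926 = 59264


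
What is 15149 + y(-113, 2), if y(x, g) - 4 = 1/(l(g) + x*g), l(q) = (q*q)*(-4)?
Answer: 3667025/242 ≈ 15153.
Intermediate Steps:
l(q) = -4*q**2 (l(q) = q**2*(-4) = -4*q**2)
y(x, g) = 4 + 1/(-4*g**2 + g*x) (y(x, g) = 4 + 1/(-4*g**2 + x*g) = 4 + 1/(-4*g**2 + g*x))
15149 + y(-113, 2) = 15149 + (-1 + 16*2**2 - 4*2*(-113))/(2*(-1*(-113) + 4*2)) = 15149 + (-1 + 16*4 + 904)/(2*(113 + 8)) = 15149 + (1/2)*(-1 + 64 + 904)/121 = 15149 + (1/2)*(1/121)*967 = 15149 + 967/242 = 3667025/242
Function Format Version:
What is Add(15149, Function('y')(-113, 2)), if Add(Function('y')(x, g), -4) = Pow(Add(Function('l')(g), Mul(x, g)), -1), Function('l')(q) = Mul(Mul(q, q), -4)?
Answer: Rational(3667025, 242) ≈ 15153.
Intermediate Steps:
Function('l')(q) = Mul(-4, Pow(q, 2)) (Function('l')(q) = Mul(Pow(q, 2), -4) = Mul(-4, Pow(q, 2)))
Function('y')(x, g) = Add(4, Pow(Add(Mul(-4, Pow(g, 2)), Mul(g, x)), -1)) (Function('y')(x, g) = Add(4, Pow(Add(Mul(-4, Pow(g, 2)), Mul(x, g)), -1)) = Add(4, Pow(Add(Mul(-4, Pow(g, 2)), Mul(g, x)), -1)))
Add(15149, Function('y')(-113, 2)) = Add(15149, Mul(Pow(2, -1), Pow(Add(Mul(-1, -113), Mul(4, 2)), -1), Add(-1, Mul(16, Pow(2, 2)), Mul(-4, 2, -113)))) = Add(15149, Mul(Rational(1, 2), Pow(Add(113, 8), -1), Add(-1, Mul(16, 4), 904))) = Add(15149, Mul(Rational(1, 2), Pow(121, -1), Add(-1, 64, 904))) = Add(15149, Mul(Rational(1, 2), Rational(1, 121), 967)) = Add(15149, Rational(967, 242)) = Rational(3667025, 242)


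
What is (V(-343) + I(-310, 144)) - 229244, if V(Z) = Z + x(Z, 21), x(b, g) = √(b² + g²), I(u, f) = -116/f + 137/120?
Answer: -82651199/360 + 7*√2410 ≈ -2.2924e+5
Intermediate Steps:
I(u, f) = 137/120 - 116/f (I(u, f) = -116/f + 137*(1/120) = -116/f + 137/120 = 137/120 - 116/f)
V(Z) = Z + √(441 + Z²) (V(Z) = Z + √(Z² + 21²) = Z + √(Z² + 441) = Z + √(441 + Z²))
(V(-343) + I(-310, 144)) - 229244 = ((-343 + √(441 + (-343)²)) + (137/120 - 116/144)) - 229244 = ((-343 + √(441 + 117649)) + (137/120 - 116*1/144)) - 229244 = ((-343 + √118090) + (137/120 - 29/36)) - 229244 = ((-343 + 7*√2410) + 121/360) - 229244 = (-123359/360 + 7*√2410) - 229244 = -82651199/360 + 7*√2410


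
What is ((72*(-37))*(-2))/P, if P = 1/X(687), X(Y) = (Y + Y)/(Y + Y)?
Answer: 5328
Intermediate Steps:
X(Y) = 1 (X(Y) = (2*Y)/((2*Y)) = (2*Y)*(1/(2*Y)) = 1)
P = 1 (P = 1/1 = 1)
((72*(-37))*(-2))/P = ((72*(-37))*(-2))/1 = -2664*(-2)*1 = 5328*1 = 5328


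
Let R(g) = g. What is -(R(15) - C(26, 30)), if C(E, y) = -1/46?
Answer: -691/46 ≈ -15.022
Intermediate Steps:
C(E, y) = -1/46 (C(E, y) = -1*1/46 = -1/46)
-(R(15) - C(26, 30)) = -(15 - 1*(-1/46)) = -(15 + 1/46) = -1*691/46 = -691/46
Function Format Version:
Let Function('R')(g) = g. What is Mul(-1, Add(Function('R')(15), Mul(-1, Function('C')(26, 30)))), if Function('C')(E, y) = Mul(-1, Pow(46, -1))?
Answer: Rational(-691, 46) ≈ -15.022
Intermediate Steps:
Function('C')(E, y) = Rational(-1, 46) (Function('C')(E, y) = Mul(-1, Rational(1, 46)) = Rational(-1, 46))
Mul(-1, Add(Function('R')(15), Mul(-1, Function('C')(26, 30)))) = Mul(-1, Add(15, Mul(-1, Rational(-1, 46)))) = Mul(-1, Add(15, Rational(1, 46))) = Mul(-1, Rational(691, 46)) = Rational(-691, 46)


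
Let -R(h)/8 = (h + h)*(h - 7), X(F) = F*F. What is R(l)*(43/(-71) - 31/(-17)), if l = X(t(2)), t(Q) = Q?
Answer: 282240/1207 ≈ 233.84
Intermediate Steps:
X(F) = F**2
l = 4 (l = 2**2 = 4)
R(h) = -16*h*(-7 + h) (R(h) = -8*(h + h)*(h - 7) = -8*2*h*(-7 + h) = -16*h*(-7 + h))
R(l)*(43/(-71) - 31/(-17)) = (16*4*(7 - 1*4))*(43/(-71) - 31/(-17)) = (16*4*(7 - 4))*(43*(-1/71) - 31*(-1/17)) = (16*4*3)*(-43/71 + 31/17) = 192*(1470/1207) = 282240/1207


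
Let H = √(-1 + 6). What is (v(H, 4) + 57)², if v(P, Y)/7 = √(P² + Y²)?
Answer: 4278 + 798*√21 ≈ 7934.9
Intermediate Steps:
H = √5 ≈ 2.2361
v(P, Y) = 7*√(P² + Y²)
(v(H, 4) + 57)² = (7*√((√5)² + 4²) + 57)² = (7*√(5 + 16) + 57)² = (7*√21 + 57)² = (57 + 7*√21)²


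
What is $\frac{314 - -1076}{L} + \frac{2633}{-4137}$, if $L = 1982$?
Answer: $\frac{265912}{4099767} \approx 0.06486$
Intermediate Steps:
$\frac{314 - -1076}{L} + \frac{2633}{-4137} = \frac{314 - -1076}{1982} + \frac{2633}{-4137} = \left(314 + 1076\right) \frac{1}{1982} + 2633 \left(- \frac{1}{4137}\right) = 1390 \cdot \frac{1}{1982} - \frac{2633}{4137} = \frac{695}{991} - \frac{2633}{4137} = \frac{265912}{4099767}$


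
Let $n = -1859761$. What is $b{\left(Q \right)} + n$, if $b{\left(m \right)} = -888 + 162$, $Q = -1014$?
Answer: $-1860487$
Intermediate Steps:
$b{\left(m \right)} = -726$
$b{\left(Q \right)} + n = -726 - 1859761 = -1860487$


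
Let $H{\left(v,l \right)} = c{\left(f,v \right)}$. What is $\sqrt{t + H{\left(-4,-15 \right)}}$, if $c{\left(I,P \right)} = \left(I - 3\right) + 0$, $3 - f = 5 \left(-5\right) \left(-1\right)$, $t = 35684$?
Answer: $13 \sqrt{211} \approx 188.84$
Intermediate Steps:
$f = -22$ ($f = 3 - 5 \left(-5\right) \left(-1\right) = 3 - \left(-25\right) \left(-1\right) = 3 - 25 = -22$)
$c{\left(I,P \right)} = -3 + I$ ($c{\left(I,P \right)} = \left(-3 + I\right) + 0 = -3 + I$)
$H{\left(v,l \right)} = -25$ ($H{\left(v,l \right)} = -3 - 22 = -25$)
$\sqrt{t + H{\left(-4,-15 \right)}} = \sqrt{35684 - 25} = \sqrt{35659} = 13 \sqrt{211}$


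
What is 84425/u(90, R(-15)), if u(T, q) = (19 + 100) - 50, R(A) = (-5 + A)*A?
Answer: 84425/69 ≈ 1223.6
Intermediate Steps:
R(A) = A*(-5 + A)
u(T, q) = 69 (u(T, q) = 119 - 50 = 69)
84425/u(90, R(-15)) = 84425/69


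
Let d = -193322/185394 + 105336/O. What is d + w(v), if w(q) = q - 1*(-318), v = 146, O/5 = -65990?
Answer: 7074978220729/15292687575 ≈ 462.64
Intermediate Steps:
O = -329950 (O = 5*(-65990) = -329950)
w(q) = 318 + q (w(q) = q + 318 = 318 + q)
d = -20828814071/15292687575 (d = -193322/185394 + 105336/(-329950) = -193322*1/185394 + 105336*(-1/329950) = -96661/92697 - 52668/164975 = -20828814071/15292687575 ≈ -1.3620)
d + w(v) = -20828814071/15292687575 + (318 + 146) = -20828814071/15292687575 + 464 = 7074978220729/15292687575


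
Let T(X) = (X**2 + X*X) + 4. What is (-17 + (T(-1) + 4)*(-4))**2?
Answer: 3249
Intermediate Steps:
T(X) = 4 + 2*X**2 (T(X) = (X**2 + X**2) + 4 = 2*X**2 + 4 = 4 + 2*X**2)
(-17 + (T(-1) + 4)*(-4))**2 = (-17 + ((4 + 2*(-1)**2) + 4)*(-4))**2 = (-17 + ((4 + 2*1) + 4)*(-4))**2 = (-17 + ((4 + 2) + 4)*(-4))**2 = (-17 + (6 + 4)*(-4))**2 = (-17 + 10*(-4))**2 = (-17 - 40)**2 = (-57)**2 = 3249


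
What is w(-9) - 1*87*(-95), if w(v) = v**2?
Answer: 8346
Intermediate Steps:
w(-9) - 1*87*(-95) = (-9)**2 - 1*87*(-95) = 81 - 87*(-95) = 81 + 8265 = 8346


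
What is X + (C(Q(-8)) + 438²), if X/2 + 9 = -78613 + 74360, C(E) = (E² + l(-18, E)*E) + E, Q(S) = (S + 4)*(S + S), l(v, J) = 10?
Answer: 188120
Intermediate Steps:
Q(S) = 2*S*(4 + S) (Q(S) = (4 + S)*(2*S) = 2*S*(4 + S))
C(E) = E² + 11*E (C(E) = (E² + 10*E) + E = E² + 11*E)
X = -8524 (X = -18 + 2*(-78613 + 74360) = -18 + 2*(-4253) = -18 - 8506 = -8524)
X + (C(Q(-8)) + 438²) = -8524 + ((2*(-8)*(4 - 8))*(11 + 2*(-8)*(4 - 8)) + 438²) = -8524 + ((2*(-8)*(-4))*(11 + 2*(-8)*(-4)) + 191844) = -8524 + (64*(11 + 64) + 191844) = -8524 + (64*75 + 191844) = -8524 + (4800 + 191844) = -8524 + 196644 = 188120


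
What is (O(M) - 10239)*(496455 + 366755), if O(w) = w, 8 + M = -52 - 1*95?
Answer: -8972204740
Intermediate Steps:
M = -155 (M = -8 + (-52 - 1*95) = -8 + (-52 - 95) = -8 - 147 = -155)
(O(M) - 10239)*(496455 + 366755) = (-155 - 10239)*(496455 + 366755) = -10394*863210 = -8972204740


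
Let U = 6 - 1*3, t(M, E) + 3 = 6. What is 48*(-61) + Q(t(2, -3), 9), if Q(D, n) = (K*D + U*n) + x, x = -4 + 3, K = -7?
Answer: -2923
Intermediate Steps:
t(M, E) = 3 (t(M, E) = -3 + 6 = 3)
U = 3 (U = 6 - 3 = 3)
x = -1
Q(D, n) = -1 - 7*D + 3*n (Q(D, n) = (-7*D + 3*n) - 1 = -1 - 7*D + 3*n)
48*(-61) + Q(t(2, -3), 9) = 48*(-61) + (-1 - 7*3 + 3*9) = -2928 + (-1 - 21 + 27) = -2928 + 5 = -2923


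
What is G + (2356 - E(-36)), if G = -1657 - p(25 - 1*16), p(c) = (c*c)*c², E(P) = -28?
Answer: -5834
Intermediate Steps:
p(c) = c⁴ (p(c) = c²*c² = c⁴)
G = -8218 (G = -1657 - (25 - 1*16)⁴ = -1657 - (25 - 16)⁴ = -1657 - 1*9⁴ = -1657 - 1*6561 = -1657 - 6561 = -8218)
G + (2356 - E(-36)) = -8218 + (2356 - 1*(-28)) = -8218 + (2356 + 28) = -8218 + 2384 = -5834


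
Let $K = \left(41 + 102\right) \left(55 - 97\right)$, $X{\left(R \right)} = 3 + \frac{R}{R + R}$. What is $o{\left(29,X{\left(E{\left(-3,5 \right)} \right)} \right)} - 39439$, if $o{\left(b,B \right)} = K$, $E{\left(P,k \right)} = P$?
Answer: $-45445$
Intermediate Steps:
$X{\left(R \right)} = \frac{7}{2}$ ($X{\left(R \right)} = 3 + \frac{R}{2 R} = 3 + R \frac{1}{2 R} = 3 + \frac{1}{2} = \frac{7}{2}$)
$K = -6006$ ($K = 143 \left(-42\right) = -6006$)
$o{\left(b,B \right)} = -6006$
$o{\left(29,X{\left(E{\left(-3,5 \right)} \right)} \right)} - 39439 = -6006 - 39439 = -45445$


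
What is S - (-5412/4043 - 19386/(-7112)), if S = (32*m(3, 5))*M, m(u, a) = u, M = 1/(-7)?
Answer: -217112751/14376908 ≈ -15.101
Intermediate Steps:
M = -⅐ ≈ -0.14286
S = -96/7 (S = (32*3)*(-⅐) = 96*(-⅐) = -96/7 ≈ -13.714)
S - (-5412/4043 - 19386/(-7112)) = -96/7 - (-5412/4043 - 19386/(-7112)) = -96/7 - (-5412*1/4043 - 19386*(-1/7112)) = -96/7 - (-5412/4043 + 9693/3556) = -96/7 - 1*19943727/14376908 = -96/7 - 19943727/14376908 = -217112751/14376908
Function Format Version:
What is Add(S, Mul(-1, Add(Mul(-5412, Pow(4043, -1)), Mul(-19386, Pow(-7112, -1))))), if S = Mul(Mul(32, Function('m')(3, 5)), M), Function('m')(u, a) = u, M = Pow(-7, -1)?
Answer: Rational(-217112751, 14376908) ≈ -15.101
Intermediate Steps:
M = Rational(-1, 7) ≈ -0.14286
S = Rational(-96, 7) (S = Mul(Mul(32, 3), Rational(-1, 7)) = Mul(96, Rational(-1, 7)) = Rational(-96, 7) ≈ -13.714)
Add(S, Mul(-1, Add(Mul(-5412, Pow(4043, -1)), Mul(-19386, Pow(-7112, -1))))) = Add(Rational(-96, 7), Mul(-1, Add(Mul(-5412, Pow(4043, -1)), Mul(-19386, Pow(-7112, -1))))) = Add(Rational(-96, 7), Mul(-1, Add(Mul(-5412, Rational(1, 4043)), Mul(-19386, Rational(-1, 7112))))) = Add(Rational(-96, 7), Mul(-1, Add(Rational(-5412, 4043), Rational(9693, 3556)))) = Add(Rational(-96, 7), Mul(-1, Rational(19943727, 14376908))) = Add(Rational(-96, 7), Rational(-19943727, 14376908)) = Rational(-217112751, 14376908)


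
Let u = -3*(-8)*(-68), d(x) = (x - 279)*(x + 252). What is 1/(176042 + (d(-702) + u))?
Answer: 1/615860 ≈ 1.6237e-6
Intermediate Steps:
d(x) = (-279 + x)*(252 + x)
u = -1632 (u = 24*(-68) = -1632)
1/(176042 + (d(-702) + u)) = 1/(176042 + ((-70308 + (-702)² - 27*(-702)) - 1632)) = 1/(176042 + ((-70308 + 492804 + 18954) - 1632)) = 1/(176042 + (441450 - 1632)) = 1/(176042 + 439818) = 1/615860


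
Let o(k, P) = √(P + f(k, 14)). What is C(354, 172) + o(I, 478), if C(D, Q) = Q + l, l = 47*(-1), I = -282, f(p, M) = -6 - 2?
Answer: 125 + √470 ≈ 146.68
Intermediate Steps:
f(p, M) = -8
l = -47
o(k, P) = √(-8 + P) (o(k, P) = √(P - 8) = √(-8 + P))
C(D, Q) = -47 + Q (C(D, Q) = Q - 47 = -47 + Q)
C(354, 172) + o(I, 478) = (-47 + 172) + √(-8 + 478) = 125 + √470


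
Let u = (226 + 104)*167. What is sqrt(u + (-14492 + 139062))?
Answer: 4*sqrt(11230) ≈ 423.89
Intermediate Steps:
u = 55110 (u = 330*167 = 55110)
sqrt(u + (-14492 + 139062)) = sqrt(55110 + (-14492 + 139062)) = sqrt(55110 + 124570) = sqrt(179680) = 4*sqrt(11230)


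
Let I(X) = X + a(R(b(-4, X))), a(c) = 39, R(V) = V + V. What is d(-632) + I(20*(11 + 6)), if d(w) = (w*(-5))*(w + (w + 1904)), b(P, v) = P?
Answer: 2022779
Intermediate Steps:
R(V) = 2*V
I(X) = 39 + X (I(X) = X + 39 = 39 + X)
d(w) = -5*w*(1904 + 2*w) (d(w) = (-5*w)*(w + (1904 + w)) = (-5*w)*(1904 + 2*w) = -5*w*(1904 + 2*w))
d(-632) + I(20*(11 + 6)) = -10*(-632)*(952 - 632) + (39 + 20*(11 + 6)) = -10*(-632)*320 + (39 + 20*17) = 2022400 + (39 + 340) = 2022400 + 379 = 2022779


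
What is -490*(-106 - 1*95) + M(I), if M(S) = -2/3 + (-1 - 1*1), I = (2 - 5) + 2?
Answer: 295462/3 ≈ 98487.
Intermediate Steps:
I = -1 (I = -3 + 2 = -1)
M(S) = -8/3 (M(S) = -2*⅓ + (-1 - 1) = -⅔ - 2 = -8/3)
-490*(-106 - 1*95) + M(I) = -490*(-106 - 1*95) - 8/3 = -490*(-106 - 95) - 8/3 = -490*(-201) - 8/3 = 98490 - 8/3 = 295462/3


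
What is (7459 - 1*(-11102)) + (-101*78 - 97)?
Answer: 10586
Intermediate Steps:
(7459 - 1*(-11102)) + (-101*78 - 97) = (7459 + 11102) + (-7878 - 97) = 18561 - 7975 = 10586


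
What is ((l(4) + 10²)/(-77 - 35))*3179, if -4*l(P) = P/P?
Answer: -181203/64 ≈ -2831.3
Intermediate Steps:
l(P) = -¼ (l(P) = -P/(4*P) = -¼*1 = -¼)
((l(4) + 10²)/(-77 - 35))*3179 = ((-¼ + 10²)/(-77 - 35))*3179 = ((-¼ + 100)/(-112))*3179 = ((399/4)*(-1/112))*3179 = -57/64*3179 = -181203/64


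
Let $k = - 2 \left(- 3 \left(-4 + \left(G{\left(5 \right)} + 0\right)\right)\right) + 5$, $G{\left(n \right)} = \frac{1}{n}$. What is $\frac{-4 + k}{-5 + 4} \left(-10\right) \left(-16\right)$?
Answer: $3488$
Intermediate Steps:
$k = - \frac{89}{5}$ ($k = - 2 \left(- 3 \left(-4 + \left(\frac{1}{5} + 0\right)\right)\right) + 5 = - 2 \left(- 3 \left(-4 + \frac{1}{5}\right)\right) + 5 = - 2 \left(\left(-3\right) \left(- \frac{19}{5}\right)\right) + 5 = \left(-2\right) \frac{57}{5} + 5 = - \frac{114}{5} + 5 = - \frac{89}{5} \approx -17.8$)
$\frac{-4 + k}{-5 + 4} \left(-10\right) \left(-16\right) = \frac{-4 - \frac{89}{5}}{-5 + 4} \left(-10\right) \left(-16\right) = - \frac{109}{5 \left(-1\right)} \left(-10\right) \left(-16\right) = \left(- \frac{109}{5}\right) \left(-1\right) \left(-10\right) \left(-16\right) = \frac{109}{5} \left(-10\right) \left(-16\right) = \left(-218\right) \left(-16\right) = 3488$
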